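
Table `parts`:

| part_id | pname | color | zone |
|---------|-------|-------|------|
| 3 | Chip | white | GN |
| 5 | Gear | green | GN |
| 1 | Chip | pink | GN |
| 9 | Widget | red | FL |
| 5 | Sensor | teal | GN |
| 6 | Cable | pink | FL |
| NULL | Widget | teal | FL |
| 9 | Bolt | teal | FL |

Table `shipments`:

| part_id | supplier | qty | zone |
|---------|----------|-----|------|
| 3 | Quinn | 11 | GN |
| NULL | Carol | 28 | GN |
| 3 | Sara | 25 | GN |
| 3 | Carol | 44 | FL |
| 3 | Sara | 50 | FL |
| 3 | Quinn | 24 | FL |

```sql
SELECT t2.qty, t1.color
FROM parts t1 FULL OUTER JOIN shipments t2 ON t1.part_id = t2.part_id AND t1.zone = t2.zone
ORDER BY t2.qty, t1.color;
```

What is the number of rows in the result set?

FULL OUTER JOIN keeps every row from both sides; unmatched rows get NULL for the other side's columns.
Matching on t1.part_id = t2.part_id AND t1.zone = t2.zone. A NULL in a compared column never satisfies the condition.
- t1[0] part_id=3, zone=GN → 2 match(es) in t2 → 2 row(s).
- t1[1] part_id=5, zone=GN → no match; kept with NULLs on the t2 side.
- t1[2] part_id=1, zone=GN → no match; kept with NULLs on the t2 side.
- t1[3] part_id=9, zone=FL → no match; kept with NULLs on the t2 side.
- t1[4] part_id=5, zone=GN → no match; kept with NULLs on the t2 side.
- t1[5] part_id=6, zone=FL → no match; kept with NULLs on the t2 side.
- t1[6] part_id=NULL, zone=FL → no match; kept with NULLs on the t2 side.
- t1[7] part_id=9, zone=FL → no match; kept with NULLs on the t2 side.
- 4 row(s) from t2 found no t1 partner → padded with NULL.
Total: 2 matched + 11 padded = 13 rows.

13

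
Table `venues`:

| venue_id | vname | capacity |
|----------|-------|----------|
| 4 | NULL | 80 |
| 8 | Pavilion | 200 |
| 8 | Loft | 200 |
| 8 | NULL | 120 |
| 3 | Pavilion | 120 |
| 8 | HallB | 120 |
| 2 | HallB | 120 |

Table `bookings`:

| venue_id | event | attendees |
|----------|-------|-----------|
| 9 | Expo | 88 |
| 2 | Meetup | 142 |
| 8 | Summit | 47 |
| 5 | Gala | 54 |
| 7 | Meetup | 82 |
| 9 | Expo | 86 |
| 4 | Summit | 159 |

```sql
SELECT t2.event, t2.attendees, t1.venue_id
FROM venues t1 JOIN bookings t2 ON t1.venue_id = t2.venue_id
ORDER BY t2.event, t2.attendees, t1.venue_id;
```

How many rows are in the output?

6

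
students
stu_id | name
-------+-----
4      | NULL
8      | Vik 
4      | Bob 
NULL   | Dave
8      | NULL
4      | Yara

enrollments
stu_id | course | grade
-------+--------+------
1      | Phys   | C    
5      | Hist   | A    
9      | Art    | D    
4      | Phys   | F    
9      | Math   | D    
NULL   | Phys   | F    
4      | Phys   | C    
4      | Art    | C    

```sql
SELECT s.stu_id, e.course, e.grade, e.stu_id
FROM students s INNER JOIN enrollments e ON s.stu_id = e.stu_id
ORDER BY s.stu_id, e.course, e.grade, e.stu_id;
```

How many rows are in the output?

INNER JOIN keeps only pairs where the ON condition holds.
Matching on s.stu_id = e.stu_id. A NULL in a compared column never satisfies the condition.
Matched pairs: 9.
Total: 9 rows.

9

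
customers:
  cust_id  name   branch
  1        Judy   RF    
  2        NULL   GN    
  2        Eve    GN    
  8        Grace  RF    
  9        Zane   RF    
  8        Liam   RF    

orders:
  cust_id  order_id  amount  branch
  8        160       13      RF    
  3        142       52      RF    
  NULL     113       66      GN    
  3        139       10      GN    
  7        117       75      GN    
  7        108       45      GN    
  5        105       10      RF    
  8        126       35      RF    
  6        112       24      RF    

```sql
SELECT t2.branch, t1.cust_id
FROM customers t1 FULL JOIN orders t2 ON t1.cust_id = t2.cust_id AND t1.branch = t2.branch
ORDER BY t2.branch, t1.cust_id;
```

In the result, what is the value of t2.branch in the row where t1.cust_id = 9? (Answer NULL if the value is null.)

FULL OUTER JOIN keeps every row from both sides; unmatched rows get NULL for the other side's columns.
Matching on t1.cust_id = t2.cust_id AND t1.branch = t2.branch. A NULL in a compared column never satisfies the condition.
- t1 (cust_id=1, branch=RF) has no partner → padded with NULL.
- t1 (cust_id=2, branch=GN) has no partner → padded with NULL.
- t1 (cust_id=2, branch=GN) has no partner → padded with NULL.
- t1 (cust_id=8, branch=RF) pairs with 2 row(s) of t2.
- t1 (cust_id=9, branch=RF) has no partner → padded with NULL.
- t1 (cust_id=8, branch=RF) pairs with 2 row(s) of t2.
- 7 row(s) from t2 found no t1 partner → padded with NULL.

NULL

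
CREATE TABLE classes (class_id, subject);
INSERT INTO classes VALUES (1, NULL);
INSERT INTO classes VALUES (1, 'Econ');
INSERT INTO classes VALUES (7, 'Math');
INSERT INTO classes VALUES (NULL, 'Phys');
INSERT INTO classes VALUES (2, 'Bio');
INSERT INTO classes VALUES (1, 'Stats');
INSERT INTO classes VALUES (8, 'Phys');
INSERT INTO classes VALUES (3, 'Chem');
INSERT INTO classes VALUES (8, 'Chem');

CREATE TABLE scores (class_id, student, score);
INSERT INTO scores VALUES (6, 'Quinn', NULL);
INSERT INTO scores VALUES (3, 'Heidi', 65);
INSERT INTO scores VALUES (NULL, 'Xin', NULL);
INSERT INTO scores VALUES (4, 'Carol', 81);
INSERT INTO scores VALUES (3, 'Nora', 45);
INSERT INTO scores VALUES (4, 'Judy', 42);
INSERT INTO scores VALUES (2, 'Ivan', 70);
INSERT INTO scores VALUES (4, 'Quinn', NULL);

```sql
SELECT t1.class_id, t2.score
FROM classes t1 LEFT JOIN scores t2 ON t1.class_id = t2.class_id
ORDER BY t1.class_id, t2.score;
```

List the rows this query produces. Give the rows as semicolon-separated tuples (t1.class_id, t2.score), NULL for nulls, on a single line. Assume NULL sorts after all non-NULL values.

LEFT JOIN keeps every row from `classes`; unmatched rows get NULL for `scores`'s columns.
Matching on t1.class_id = t2.class_id. A NULL in a compared column never satisfies the condition.
- t1 row (class_id=1): no match → kept, t2 columns NULL.
- t1 row (class_id=1): no match → kept, t2 columns NULL.
- t1 row (class_id=7): no match → kept, t2 columns NULL.
- t1 row (class_id=NULL): no match → kept, t2 columns NULL.
- t1 row (class_id=2): matches 1 t2 row(s) → 1 output row(s).
- t1 row (class_id=1): no match → kept, t2 columns NULL.
- t1 row (class_id=8): no match → kept, t2 columns NULL.
- t1 row (class_id=3): matches 2 t2 row(s) → 2 output row(s).
- t1 row (class_id=8): no match → kept, t2 columns NULL.
After projecting and ordering:
t1.class_id | t2.score
1 | NULL
1 | NULL
1 | NULL
2 | 70
3 | 45
3 | 65
7 | NULL
8 | NULL
8 | NULL
NULL | NULL

(1, NULL); (1, NULL); (1, NULL); (2, 70); (3, 45); (3, 65); (7, NULL); (8, NULL); (8, NULL); (NULL, NULL)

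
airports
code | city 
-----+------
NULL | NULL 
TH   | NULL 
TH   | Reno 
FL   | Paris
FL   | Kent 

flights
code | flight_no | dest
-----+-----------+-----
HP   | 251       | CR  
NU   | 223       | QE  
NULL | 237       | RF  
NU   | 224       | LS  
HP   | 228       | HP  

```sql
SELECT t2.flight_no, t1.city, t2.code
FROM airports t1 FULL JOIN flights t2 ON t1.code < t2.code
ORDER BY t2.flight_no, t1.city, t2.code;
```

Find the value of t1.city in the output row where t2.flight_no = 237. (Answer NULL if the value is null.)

FULL OUTER JOIN keeps every row from both sides; unmatched rows get NULL for the other side's columns.
Matching on t1.code < t2.code. A NULL in a compared column never satisfies the condition.
Matched pairs: 8; unmatched t1 rows kept: 3; unmatched t2 rows kept: 1.

NULL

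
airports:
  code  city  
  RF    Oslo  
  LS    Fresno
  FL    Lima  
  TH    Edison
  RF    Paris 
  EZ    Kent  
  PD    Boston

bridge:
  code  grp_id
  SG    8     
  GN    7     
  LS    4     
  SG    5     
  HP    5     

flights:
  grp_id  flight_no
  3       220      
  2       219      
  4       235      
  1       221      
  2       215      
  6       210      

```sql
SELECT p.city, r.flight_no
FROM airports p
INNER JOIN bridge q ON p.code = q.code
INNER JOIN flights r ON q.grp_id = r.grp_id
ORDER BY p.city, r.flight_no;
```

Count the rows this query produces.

1

Evaluate left to right. First `airports p INNER JOIN bridge q` on code: 1 row(s).
Then INNER JOIN `flights r` on grp_id: keep only rows whose q.grp_id appears in r.
Result: 1 row(s).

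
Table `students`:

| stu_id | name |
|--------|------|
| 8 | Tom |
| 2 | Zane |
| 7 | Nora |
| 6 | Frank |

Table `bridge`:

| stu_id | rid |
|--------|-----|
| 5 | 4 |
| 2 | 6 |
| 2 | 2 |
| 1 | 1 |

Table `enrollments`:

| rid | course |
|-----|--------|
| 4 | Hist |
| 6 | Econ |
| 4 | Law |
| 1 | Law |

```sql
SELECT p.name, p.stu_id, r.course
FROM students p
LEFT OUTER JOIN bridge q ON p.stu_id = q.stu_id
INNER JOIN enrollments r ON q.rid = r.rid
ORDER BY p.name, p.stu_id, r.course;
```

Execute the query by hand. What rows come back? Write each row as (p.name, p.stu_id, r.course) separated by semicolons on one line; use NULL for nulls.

Evaluate left to right. First `students p LEFT JOIN bridge q` on stu_id: 5 row(s).
Then INNER JOIN `enrollments r` on rid: keep only rows whose q.rid appears in r.

(Zane, 2, Econ)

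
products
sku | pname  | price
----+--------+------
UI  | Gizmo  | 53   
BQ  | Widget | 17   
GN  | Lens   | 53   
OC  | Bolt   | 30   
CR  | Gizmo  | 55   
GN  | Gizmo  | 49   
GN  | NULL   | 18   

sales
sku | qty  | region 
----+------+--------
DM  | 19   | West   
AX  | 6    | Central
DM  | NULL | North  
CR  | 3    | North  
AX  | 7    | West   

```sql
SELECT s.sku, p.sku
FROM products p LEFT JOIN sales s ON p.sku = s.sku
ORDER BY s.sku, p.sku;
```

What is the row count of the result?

LEFT JOIN keeps every row from `products`; unmatched rows get NULL for `sales`'s columns.
Matching on p.sku = s.sku.
- p (sku=UI) has no partner → padded with NULL.
- p (sku=BQ) has no partner → padded with NULL.
- p (sku=GN) has no partner → padded with NULL.
- p (sku=OC) has no partner → padded with NULL.
- p (sku=CR) pairs with 1 row(s) of s.
- p (sku=GN) has no partner → padded with NULL.
- p (sku=GN) has no partner → padded with NULL.
Total: 1 matched + 6 padded = 7 rows.

7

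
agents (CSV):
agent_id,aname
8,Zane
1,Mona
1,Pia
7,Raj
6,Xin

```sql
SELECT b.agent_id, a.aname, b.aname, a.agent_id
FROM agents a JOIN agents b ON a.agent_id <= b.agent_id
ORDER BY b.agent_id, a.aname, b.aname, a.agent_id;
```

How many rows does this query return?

INNER JOIN keeps only pairs where the ON condition holds.
Matching on a.agent_id <= b.agent_id.
Matched pairs: 16.
Total: 16 rows.

16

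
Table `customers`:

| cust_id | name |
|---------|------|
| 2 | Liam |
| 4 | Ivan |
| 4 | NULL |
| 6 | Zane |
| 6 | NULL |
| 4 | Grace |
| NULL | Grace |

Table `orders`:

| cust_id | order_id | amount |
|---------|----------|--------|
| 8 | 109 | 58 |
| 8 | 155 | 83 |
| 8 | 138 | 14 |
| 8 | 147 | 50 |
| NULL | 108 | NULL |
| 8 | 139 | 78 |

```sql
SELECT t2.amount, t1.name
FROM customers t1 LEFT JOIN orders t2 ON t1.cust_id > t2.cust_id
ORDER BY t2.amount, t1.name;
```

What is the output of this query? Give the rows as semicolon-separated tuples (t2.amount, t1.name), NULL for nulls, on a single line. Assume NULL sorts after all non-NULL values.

LEFT JOIN keeps every row from `customers`; unmatched rows get NULL for `orders`'s columns.
Matching on t1.cust_id > t2.cust_id. A NULL in a compared column never satisfies the condition.
- t1[0] cust_id=2 → no match; kept with NULLs on the t2 side.
- t1[1] cust_id=4 → no match; kept with NULLs on the t2 side.
- t1[2] cust_id=4 → no match; kept with NULLs on the t2 side.
- t1[3] cust_id=6 → no match; kept with NULLs on the t2 side.
- t1[4] cust_id=6 → no match; kept with NULLs on the t2 side.
- t1[5] cust_id=4 → no match; kept with NULLs on the t2 side.
- t1[6] cust_id=NULL → no match; kept with NULLs on the t2 side.
After projecting and ordering:
t2.amount | t1.name
NULL | Grace
NULL | Grace
NULL | Ivan
NULL | Liam
NULL | Zane
NULL | NULL
NULL | NULL

(NULL, Grace); (NULL, Grace); (NULL, Ivan); (NULL, Liam); (NULL, Zane); (NULL, NULL); (NULL, NULL)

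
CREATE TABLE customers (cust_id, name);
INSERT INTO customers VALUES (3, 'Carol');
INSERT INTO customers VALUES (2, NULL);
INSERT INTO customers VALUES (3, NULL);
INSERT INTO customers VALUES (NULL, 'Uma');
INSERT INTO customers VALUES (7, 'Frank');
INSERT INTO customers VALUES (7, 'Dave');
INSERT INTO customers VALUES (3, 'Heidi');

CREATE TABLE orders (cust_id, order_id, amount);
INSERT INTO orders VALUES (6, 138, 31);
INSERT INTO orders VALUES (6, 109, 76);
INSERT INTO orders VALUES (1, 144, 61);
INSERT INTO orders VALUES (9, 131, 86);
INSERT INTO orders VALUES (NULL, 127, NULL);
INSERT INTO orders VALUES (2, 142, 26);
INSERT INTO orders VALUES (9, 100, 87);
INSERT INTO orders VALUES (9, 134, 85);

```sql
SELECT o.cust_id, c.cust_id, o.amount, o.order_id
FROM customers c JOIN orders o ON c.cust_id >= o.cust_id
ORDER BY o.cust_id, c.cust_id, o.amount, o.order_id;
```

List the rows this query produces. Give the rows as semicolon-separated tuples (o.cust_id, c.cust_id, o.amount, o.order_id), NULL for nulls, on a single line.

INNER JOIN keeps only pairs where the ON condition holds.
Matching on c.cust_id >= o.cust_id. A NULL in a compared column never satisfies the condition.
Matched pairs: 16.

(1, 2, 61, 144); (1, 3, 61, 144); (1, 3, 61, 144); (1, 3, 61, 144); (1, 7, 61, 144); (1, 7, 61, 144); (2, 2, 26, 142); (2, 3, 26, 142); (2, 3, 26, 142); (2, 3, 26, 142); (2, 7, 26, 142); (2, 7, 26, 142); (6, 7, 31, 138); (6, 7, 31, 138); (6, 7, 76, 109); (6, 7, 76, 109)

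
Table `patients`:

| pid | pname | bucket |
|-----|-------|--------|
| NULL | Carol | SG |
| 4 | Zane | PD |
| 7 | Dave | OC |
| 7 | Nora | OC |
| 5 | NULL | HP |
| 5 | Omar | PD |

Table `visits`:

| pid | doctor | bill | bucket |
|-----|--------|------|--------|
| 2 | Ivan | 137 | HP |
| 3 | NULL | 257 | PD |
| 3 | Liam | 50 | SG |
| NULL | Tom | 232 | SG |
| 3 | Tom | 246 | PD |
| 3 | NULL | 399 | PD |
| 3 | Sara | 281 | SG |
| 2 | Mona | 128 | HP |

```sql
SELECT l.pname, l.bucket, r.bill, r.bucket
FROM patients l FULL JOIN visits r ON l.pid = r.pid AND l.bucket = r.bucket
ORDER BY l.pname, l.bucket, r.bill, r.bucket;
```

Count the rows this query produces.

FULL OUTER JOIN keeps every row from both sides; unmatched rows get NULL for the other side's columns.
Matching on l.pid = r.pid AND l.bucket = r.bucket. A NULL in a compared column never satisfies the condition.
- l[0] pid=NULL, bucket=SG → no match; kept with NULLs on the r side.
- l[1] pid=4, bucket=PD → no match; kept with NULLs on the r side.
- l[2] pid=7, bucket=OC → no match; kept with NULLs on the r side.
- l[3] pid=7, bucket=OC → no match; kept with NULLs on the r side.
- l[4] pid=5, bucket=HP → no match; kept with NULLs on the r side.
- l[5] pid=5, bucket=PD → no match; kept with NULLs on the r side.
- plus 8 unmatched r row(s), each kept with NULL l columns.
Total: 0 matched + 14 padded = 14 rows.

14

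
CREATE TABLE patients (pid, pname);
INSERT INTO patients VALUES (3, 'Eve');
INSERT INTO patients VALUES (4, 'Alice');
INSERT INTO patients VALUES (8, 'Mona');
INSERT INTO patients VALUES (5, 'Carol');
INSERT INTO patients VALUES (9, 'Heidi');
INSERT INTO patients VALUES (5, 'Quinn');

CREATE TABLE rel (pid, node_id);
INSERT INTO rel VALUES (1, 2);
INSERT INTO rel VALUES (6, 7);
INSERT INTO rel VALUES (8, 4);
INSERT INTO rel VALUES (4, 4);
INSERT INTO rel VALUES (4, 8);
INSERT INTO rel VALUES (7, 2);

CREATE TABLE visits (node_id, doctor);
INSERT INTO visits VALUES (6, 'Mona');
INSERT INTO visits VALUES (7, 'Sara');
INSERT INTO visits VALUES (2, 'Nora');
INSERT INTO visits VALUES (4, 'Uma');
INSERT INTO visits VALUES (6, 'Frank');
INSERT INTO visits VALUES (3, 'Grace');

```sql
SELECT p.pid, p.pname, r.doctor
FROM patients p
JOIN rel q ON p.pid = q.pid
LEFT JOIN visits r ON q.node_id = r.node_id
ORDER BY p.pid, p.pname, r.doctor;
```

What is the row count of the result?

3

Step 1 — p INNER JOIN q on pid → 3 row(s).
Then LEFT JOIN `visits r` on node_id: each of those 3 rows is kept; rows whose q.node_id has no match in r get NULL for r's columns.
Result: 3 row(s).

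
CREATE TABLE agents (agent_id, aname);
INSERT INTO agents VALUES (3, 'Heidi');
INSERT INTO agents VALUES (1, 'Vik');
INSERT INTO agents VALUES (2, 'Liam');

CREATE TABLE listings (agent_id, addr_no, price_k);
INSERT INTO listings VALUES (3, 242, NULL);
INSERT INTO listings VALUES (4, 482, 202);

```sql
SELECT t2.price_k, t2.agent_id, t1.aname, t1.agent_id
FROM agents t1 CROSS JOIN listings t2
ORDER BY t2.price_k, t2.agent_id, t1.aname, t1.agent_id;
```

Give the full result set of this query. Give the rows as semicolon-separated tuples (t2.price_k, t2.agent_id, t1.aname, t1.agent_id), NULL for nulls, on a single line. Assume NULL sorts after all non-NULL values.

(202, 4, Heidi, 3); (202, 4, Liam, 2); (202, 4, Vik, 1); (NULL, 3, Heidi, 3); (NULL, 3, Liam, 2); (NULL, 3, Vik, 1)

CROSS JOIN pairs every row of `agents` with every row of `listings`: 3 × 2 = 6 rows.
After projecting and ordering:
t2.price_k | t2.agent_id | t1.aname | t1.agent_id
202 | 4 | Heidi | 3
202 | 4 | Liam | 2
202 | 4 | Vik | 1
NULL | 3 | Heidi | 3
NULL | 3 | Liam | 2
NULL | 3 | Vik | 1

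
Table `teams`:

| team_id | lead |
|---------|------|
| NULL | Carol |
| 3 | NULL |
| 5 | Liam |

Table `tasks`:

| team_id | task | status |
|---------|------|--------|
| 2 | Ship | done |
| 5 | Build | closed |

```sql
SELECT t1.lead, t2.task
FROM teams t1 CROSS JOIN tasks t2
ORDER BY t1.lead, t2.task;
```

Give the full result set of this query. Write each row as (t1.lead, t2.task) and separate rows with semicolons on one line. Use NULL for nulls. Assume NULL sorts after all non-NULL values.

(Carol, Build); (Carol, Ship); (Liam, Build); (Liam, Ship); (NULL, Build); (NULL, Ship)

CROSS JOIN pairs every row of `teams` with every row of `tasks`: 3 × 2 = 6 rows.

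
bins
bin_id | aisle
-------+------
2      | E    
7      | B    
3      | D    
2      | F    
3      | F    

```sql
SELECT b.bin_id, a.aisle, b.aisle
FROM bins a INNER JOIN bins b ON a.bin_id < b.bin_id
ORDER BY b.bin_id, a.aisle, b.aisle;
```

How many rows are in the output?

8

INNER JOIN keeps only pairs where the ON condition holds.
Matching on a.bin_id < b.bin_id.
- a[0] bin_id=2 → 3 match(es) in b → 3 row(s).
- a[1] bin_id=7 → no match; dropped.
- a[2] bin_id=3 → 1 match(es) in b → 1 row(s).
- a[3] bin_id=2 → 3 match(es) in b → 3 row(s).
- a[4] bin_id=3 → 1 match(es) in b → 1 row(s).
Total: 8 rows.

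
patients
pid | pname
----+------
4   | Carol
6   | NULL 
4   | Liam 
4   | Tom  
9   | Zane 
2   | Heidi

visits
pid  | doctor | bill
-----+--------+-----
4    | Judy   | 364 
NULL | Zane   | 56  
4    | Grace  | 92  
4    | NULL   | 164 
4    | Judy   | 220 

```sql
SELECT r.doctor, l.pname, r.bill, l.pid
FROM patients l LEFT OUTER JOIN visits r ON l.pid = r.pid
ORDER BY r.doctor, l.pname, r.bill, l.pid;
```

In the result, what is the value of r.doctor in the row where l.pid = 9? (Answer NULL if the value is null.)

NULL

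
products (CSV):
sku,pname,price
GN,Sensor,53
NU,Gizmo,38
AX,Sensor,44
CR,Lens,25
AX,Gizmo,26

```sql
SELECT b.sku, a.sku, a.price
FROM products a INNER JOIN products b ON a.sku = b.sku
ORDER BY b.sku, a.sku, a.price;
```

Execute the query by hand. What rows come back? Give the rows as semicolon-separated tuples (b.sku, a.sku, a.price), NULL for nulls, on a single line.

(AX, AX, 26); (AX, AX, 26); (AX, AX, 44); (AX, AX, 44); (CR, CR, 25); (GN, GN, 53); (NU, NU, 38)

INNER JOIN keeps only pairs where the ON condition holds.
Matching on a.sku = b.sku.
Matched pairs: 7.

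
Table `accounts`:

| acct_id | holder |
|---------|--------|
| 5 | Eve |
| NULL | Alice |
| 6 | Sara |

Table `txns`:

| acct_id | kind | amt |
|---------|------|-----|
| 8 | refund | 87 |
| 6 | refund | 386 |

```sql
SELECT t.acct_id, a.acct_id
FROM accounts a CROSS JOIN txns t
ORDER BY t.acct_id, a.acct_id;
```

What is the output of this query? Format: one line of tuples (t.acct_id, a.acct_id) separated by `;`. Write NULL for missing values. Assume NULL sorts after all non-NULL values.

(6, 5); (6, 6); (6, NULL); (8, 5); (8, 6); (8, NULL)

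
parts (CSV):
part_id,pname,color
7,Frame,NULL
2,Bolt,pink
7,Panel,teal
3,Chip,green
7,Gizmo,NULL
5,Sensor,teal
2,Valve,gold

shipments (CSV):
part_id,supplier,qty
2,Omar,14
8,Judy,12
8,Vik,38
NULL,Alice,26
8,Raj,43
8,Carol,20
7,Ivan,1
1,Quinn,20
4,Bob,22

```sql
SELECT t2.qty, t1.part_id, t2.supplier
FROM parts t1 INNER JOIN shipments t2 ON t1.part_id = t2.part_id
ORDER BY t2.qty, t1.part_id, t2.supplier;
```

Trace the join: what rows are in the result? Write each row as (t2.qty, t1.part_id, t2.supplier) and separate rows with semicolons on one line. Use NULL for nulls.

INNER JOIN keeps only pairs where the ON condition holds.
Matching on t1.part_id = t2.part_id. A NULL in a compared column never satisfies the condition.
- t1 row (part_id=7): matches 1 t2 row(s) → 1 output row(s).
- t1 row (part_id=2): matches 1 t2 row(s) → 1 output row(s).
- t1 row (part_id=7): matches 1 t2 row(s) → 1 output row(s).
- t1 row (part_id=3): no match → dropped.
- t1 row (part_id=7): matches 1 t2 row(s) → 1 output row(s).
- t1 row (part_id=5): no match → dropped.
- t1 row (part_id=2): matches 1 t2 row(s) → 1 output row(s).
After projecting and ordering:
t2.qty | t1.part_id | t2.supplier
1 | 7 | Ivan
1 | 7 | Ivan
1 | 7 | Ivan
14 | 2 | Omar
14 | 2 | Omar

(1, 7, Ivan); (1, 7, Ivan); (1, 7, Ivan); (14, 2, Omar); (14, 2, Omar)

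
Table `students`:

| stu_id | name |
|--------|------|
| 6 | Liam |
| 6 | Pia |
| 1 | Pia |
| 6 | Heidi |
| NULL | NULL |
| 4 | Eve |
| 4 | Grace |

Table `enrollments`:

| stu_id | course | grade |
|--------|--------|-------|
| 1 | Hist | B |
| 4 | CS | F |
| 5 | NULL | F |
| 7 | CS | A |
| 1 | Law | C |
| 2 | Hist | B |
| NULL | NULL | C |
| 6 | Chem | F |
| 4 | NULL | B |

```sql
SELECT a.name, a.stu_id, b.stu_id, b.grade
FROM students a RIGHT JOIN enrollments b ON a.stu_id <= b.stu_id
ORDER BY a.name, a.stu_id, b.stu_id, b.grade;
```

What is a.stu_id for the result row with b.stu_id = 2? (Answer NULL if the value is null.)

1

RIGHT JOIN keeps every row from `enrollments`; unmatched rows get NULL for `students`'s columns.
Matching on a.stu_id <= b.stu_id. A NULL in a compared column never satisfies the condition.
- a[0] stu_id=6 → 2 match(es) in b → 2 row(s).
- a[1] stu_id=6 → 2 match(es) in b → 2 row(s).
- a[2] stu_id=1 → 8 match(es) in b → 8 row(s).
- a[3] stu_id=6 → 2 match(es) in b → 2 row(s).
- a[4] stu_id=NULL → no match.
- a[5] stu_id=4 → 5 match(es) in b → 5 row(s).
- a[6] stu_id=4 → 5 match(es) in b → 5 row(s).
- 1 b row(s) had no a match → kept, a columns NULL.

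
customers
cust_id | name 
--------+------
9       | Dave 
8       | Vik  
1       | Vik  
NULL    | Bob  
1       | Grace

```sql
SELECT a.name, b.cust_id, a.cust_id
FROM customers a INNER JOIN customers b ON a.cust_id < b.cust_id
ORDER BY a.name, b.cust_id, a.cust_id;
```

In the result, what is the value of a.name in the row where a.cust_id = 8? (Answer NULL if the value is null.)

INNER JOIN keeps only pairs where the ON condition holds.
Matching on a.cust_id < b.cust_id. A NULL in a compared column never satisfies the condition.
- a (cust_id=9) has no partner → excluded.
- a (cust_id=8) pairs with 1 row(s) of b.
- a (cust_id=1) pairs with 2 row(s) of b.
- a (cust_id=NULL) has no partner → excluded.
- a (cust_id=1) pairs with 2 row(s) of b.

Vik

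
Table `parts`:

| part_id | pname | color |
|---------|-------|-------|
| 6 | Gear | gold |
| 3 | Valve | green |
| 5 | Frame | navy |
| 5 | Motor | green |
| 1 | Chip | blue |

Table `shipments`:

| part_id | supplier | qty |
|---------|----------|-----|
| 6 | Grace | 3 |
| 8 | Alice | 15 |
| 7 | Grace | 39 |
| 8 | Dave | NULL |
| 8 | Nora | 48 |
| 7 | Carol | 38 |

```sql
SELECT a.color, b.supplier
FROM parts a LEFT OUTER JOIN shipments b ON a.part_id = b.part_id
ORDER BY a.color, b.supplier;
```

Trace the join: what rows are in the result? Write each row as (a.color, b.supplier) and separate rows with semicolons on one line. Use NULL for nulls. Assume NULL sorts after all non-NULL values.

(blue, NULL); (gold, Grace); (green, NULL); (green, NULL); (navy, NULL)

LEFT JOIN keeps every row from `parts`; unmatched rows get NULL for `shipments`'s columns.
Matching on a.part_id = b.part_id.
- part_id=6: 1 matching b row(s), so 1 row(s) emitted.
- part_id=3: no b row matches, row kept with b columns NULL.
- part_id=5: no b row matches, row kept with b columns NULL.
- part_id=5: no b row matches, row kept with b columns NULL.
- part_id=1: no b row matches, row kept with b columns NULL.
After projecting and ordering:
a.color | b.supplier
blue | NULL
gold | Grace
green | NULL
green | NULL
navy | NULL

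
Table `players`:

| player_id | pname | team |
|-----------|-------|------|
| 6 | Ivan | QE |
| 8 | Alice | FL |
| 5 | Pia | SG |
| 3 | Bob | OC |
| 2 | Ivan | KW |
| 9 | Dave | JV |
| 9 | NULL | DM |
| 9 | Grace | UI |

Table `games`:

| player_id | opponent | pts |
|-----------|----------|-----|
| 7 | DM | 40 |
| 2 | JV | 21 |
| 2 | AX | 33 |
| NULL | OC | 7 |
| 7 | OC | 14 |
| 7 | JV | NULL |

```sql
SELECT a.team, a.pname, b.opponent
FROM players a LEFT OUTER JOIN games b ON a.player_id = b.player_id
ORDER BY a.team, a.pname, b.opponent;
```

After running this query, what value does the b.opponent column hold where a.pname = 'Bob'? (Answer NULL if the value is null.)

NULL

LEFT JOIN keeps every row from `players`; unmatched rows get NULL for `games`'s columns.
Matching on a.player_id = b.player_id. A NULL in a compared column never satisfies the condition.
- a (player_id=6) has no partner → padded with NULL.
- a (player_id=8) has no partner → padded with NULL.
- a (player_id=5) has no partner → padded with NULL.
- a (player_id=3) has no partner → padded with NULL.
- a (player_id=2) pairs with 2 row(s) of b.
- a (player_id=9) has no partner → padded with NULL.
- a (player_id=9) has no partner → padded with NULL.
- a (player_id=9) has no partner → padded with NULL.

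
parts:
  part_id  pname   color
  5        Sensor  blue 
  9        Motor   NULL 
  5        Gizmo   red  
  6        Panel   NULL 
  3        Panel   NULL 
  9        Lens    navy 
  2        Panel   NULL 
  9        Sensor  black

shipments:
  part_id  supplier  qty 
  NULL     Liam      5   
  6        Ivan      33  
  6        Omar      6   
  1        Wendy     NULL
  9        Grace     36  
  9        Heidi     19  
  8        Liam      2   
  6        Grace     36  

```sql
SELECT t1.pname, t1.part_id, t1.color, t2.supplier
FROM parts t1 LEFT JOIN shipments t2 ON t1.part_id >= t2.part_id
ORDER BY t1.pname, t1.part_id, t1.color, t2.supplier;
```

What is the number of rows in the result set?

29

LEFT JOIN keeps every row from `parts`; unmatched rows get NULL for `shipments`'s columns.
Matching on t1.part_id >= t2.part_id. A NULL in a compared column never satisfies the condition.
- t1 row (part_id=5): matches 1 t2 row(s) → 1 output row(s).
- t1 row (part_id=9): matches 7 t2 row(s) → 7 output row(s).
- t1 row (part_id=5): matches 1 t2 row(s) → 1 output row(s).
- t1 row (part_id=6): matches 4 t2 row(s) → 4 output row(s).
- t1 row (part_id=3): matches 1 t2 row(s) → 1 output row(s).
- t1 row (part_id=9): matches 7 t2 row(s) → 7 output row(s).
- t1 row (part_id=2): matches 1 t2 row(s) → 1 output row(s).
- t1 row (part_id=9): matches 7 t2 row(s) → 7 output row(s).
Total: 29 rows.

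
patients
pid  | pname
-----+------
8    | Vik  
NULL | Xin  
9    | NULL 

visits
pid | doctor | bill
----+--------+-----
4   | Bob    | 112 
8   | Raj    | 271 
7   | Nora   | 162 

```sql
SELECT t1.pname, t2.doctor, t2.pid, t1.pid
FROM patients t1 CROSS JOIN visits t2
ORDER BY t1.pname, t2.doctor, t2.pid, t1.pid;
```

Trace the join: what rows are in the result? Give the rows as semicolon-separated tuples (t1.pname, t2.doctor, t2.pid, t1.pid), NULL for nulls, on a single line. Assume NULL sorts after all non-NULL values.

CROSS JOIN pairs every row of `patients` with every row of `visits`: 3 × 3 = 9 rows.
After projecting and ordering:
t1.pname | t2.doctor | t2.pid | t1.pid
Vik | Bob | 4 | 8
Vik | Nora | 7 | 8
Vik | Raj | 8 | 8
Xin | Bob | 4 | NULL
Xin | Nora | 7 | NULL
Xin | Raj | 8 | NULL
NULL | Bob | 4 | 9
NULL | Nora | 7 | 9
NULL | Raj | 8 | 9

(Vik, Bob, 4, 8); (Vik, Nora, 7, 8); (Vik, Raj, 8, 8); (Xin, Bob, 4, NULL); (Xin, Nora, 7, NULL); (Xin, Raj, 8, NULL); (NULL, Bob, 4, 9); (NULL, Nora, 7, 9); (NULL, Raj, 8, 9)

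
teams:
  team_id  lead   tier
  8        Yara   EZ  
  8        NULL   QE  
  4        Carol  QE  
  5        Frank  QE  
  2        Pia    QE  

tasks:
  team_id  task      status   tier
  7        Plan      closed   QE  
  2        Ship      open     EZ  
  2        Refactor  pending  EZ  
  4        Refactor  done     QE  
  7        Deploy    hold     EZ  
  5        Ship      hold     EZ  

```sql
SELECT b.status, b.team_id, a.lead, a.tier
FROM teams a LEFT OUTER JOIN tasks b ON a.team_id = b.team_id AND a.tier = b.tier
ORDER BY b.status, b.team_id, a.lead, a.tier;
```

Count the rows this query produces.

5

LEFT JOIN keeps every row from `teams`; unmatched rows get NULL for `tasks`'s columns.
Matching on a.team_id = b.team_id AND a.tier = b.tier.
- a (team_id=8, tier=EZ) has no partner → padded with NULL.
- a (team_id=8, tier=QE) has no partner → padded with NULL.
- a (team_id=4, tier=QE) pairs with 1 row(s) of b.
- a (team_id=5, tier=QE) has no partner → padded with NULL.
- a (team_id=2, tier=QE) has no partner → padded with NULL.
Total: 1 matched + 4 padded = 5 rows.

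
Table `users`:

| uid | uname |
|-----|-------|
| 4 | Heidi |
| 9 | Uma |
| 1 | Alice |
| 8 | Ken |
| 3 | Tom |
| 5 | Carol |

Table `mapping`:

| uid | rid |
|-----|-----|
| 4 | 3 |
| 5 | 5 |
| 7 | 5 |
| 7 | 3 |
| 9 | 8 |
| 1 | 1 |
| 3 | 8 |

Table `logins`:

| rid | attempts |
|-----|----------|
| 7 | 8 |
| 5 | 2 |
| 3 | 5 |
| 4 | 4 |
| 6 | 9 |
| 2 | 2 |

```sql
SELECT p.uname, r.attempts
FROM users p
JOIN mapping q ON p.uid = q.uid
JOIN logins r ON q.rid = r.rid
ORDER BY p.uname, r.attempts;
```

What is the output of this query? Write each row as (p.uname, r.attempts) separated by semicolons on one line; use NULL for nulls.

Evaluate left to right. First `users p INNER JOIN mapping q` on uid: 5 row(s).
Then INNER JOIN `logins r` on rid: keep only rows whose q.rid appears in r.

(Carol, 2); (Heidi, 5)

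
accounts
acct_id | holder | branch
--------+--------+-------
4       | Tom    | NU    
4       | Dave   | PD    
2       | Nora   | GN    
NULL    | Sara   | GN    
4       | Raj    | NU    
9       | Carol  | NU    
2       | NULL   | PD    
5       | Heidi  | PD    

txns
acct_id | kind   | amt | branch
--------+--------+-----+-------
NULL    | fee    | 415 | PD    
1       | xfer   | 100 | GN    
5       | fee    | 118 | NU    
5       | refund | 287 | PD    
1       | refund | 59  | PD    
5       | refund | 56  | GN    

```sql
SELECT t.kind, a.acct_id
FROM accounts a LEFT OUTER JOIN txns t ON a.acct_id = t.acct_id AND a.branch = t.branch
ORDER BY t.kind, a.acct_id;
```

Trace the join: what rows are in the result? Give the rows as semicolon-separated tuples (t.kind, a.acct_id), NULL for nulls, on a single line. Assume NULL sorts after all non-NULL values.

(refund, 5); (NULL, 2); (NULL, 2); (NULL, 4); (NULL, 4); (NULL, 4); (NULL, 9); (NULL, NULL)

LEFT JOIN keeps every row from `accounts`; unmatched rows get NULL for `txns`'s columns.
Matching on a.acct_id = t.acct_id AND a.branch = t.branch. A NULL in a compared column never satisfies the condition.
- a[0] acct_id=4, branch=NU → no match; kept with NULLs on the t side.
- a[1] acct_id=4, branch=PD → no match; kept with NULLs on the t side.
- a[2] acct_id=2, branch=GN → no match; kept with NULLs on the t side.
- a[3] acct_id=NULL, branch=GN → no match; kept with NULLs on the t side.
- a[4] acct_id=4, branch=NU → no match; kept with NULLs on the t side.
- a[5] acct_id=9, branch=NU → no match; kept with NULLs on the t side.
- a[6] acct_id=2, branch=PD → no match; kept with NULLs on the t side.
- a[7] acct_id=5, branch=PD → 1 match(es) in t → 1 row(s).
After projecting and ordering:
t.kind | a.acct_id
refund | 5
NULL | 2
NULL | 2
NULL | 4
NULL | 4
NULL | 4
NULL | 9
NULL | NULL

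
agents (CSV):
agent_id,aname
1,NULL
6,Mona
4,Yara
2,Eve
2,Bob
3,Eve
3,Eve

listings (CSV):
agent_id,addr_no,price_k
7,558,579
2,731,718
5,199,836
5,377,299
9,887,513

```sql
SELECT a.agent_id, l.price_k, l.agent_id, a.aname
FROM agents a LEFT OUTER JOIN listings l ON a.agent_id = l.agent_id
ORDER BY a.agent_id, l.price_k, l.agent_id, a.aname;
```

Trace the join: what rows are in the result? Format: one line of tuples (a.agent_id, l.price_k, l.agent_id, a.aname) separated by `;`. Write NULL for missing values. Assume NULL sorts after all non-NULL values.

(1, NULL, NULL, NULL); (2, 718, 2, Bob); (2, 718, 2, Eve); (3, NULL, NULL, Eve); (3, NULL, NULL, Eve); (4, NULL, NULL, Yara); (6, NULL, NULL, Mona)

LEFT JOIN keeps every row from `agents`; unmatched rows get NULL for `listings`'s columns.
Matching on a.agent_id = l.agent_id.
- a[0] agent_id=1 → no match; kept with NULLs on the l side.
- a[1] agent_id=6 → no match; kept with NULLs on the l side.
- a[2] agent_id=4 → no match; kept with NULLs on the l side.
- a[3] agent_id=2 → 1 match(es) in l → 1 row(s).
- a[4] agent_id=2 → 1 match(es) in l → 1 row(s).
- a[5] agent_id=3 → no match; kept with NULLs on the l side.
- a[6] agent_id=3 → no match; kept with NULLs on the l side.
After projecting and ordering:
a.agent_id | l.price_k | l.agent_id | a.aname
1 | NULL | NULL | NULL
2 | 718 | 2 | Bob
2 | 718 | 2 | Eve
3 | NULL | NULL | Eve
3 | NULL | NULL | Eve
4 | NULL | NULL | Yara
6 | NULL | NULL | Mona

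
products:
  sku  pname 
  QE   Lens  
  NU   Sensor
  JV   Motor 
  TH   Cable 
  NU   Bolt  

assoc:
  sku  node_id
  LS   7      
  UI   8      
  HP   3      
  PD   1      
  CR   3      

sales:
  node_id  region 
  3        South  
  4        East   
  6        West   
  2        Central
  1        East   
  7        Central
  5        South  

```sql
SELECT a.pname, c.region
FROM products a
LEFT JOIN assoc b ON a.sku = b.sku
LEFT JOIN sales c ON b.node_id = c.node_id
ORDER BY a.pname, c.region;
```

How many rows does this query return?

5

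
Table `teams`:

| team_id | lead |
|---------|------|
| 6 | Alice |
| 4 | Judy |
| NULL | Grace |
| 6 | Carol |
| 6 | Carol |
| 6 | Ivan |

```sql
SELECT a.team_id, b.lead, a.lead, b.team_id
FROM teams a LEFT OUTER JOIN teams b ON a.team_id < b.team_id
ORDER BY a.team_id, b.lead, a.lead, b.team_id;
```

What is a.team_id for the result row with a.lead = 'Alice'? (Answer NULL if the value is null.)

6

LEFT JOIN keeps every row from `teams a`; unmatched rows get NULL for `teams b`'s columns.
Matching on a.team_id < b.team_id. A NULL in a compared column never satisfies the condition.
- a[0] team_id=6 → no match; kept with NULLs on the b side.
- a[1] team_id=4 → 4 match(es) in b → 4 row(s).
- a[2] team_id=NULL → no match; kept with NULLs on the b side.
- a[3] team_id=6 → no match; kept with NULLs on the b side.
- a[4] team_id=6 → no match; kept with NULLs on the b side.
- a[5] team_id=6 → no match; kept with NULLs on the b side.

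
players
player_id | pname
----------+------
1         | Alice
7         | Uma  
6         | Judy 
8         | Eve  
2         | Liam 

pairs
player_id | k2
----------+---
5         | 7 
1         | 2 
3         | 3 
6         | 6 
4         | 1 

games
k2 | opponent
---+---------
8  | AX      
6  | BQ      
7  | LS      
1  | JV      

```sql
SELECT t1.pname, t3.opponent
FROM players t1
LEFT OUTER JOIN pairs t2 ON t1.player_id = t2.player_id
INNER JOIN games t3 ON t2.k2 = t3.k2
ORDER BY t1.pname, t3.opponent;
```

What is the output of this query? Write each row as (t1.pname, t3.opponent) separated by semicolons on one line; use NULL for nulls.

Evaluate left to right. First `players t1 LEFT JOIN pairs t2` on player_id: 5 row(s).
Then INNER JOIN `games t3` on k2: keep only rows whose t2.k2 appears in t3.

(Judy, BQ)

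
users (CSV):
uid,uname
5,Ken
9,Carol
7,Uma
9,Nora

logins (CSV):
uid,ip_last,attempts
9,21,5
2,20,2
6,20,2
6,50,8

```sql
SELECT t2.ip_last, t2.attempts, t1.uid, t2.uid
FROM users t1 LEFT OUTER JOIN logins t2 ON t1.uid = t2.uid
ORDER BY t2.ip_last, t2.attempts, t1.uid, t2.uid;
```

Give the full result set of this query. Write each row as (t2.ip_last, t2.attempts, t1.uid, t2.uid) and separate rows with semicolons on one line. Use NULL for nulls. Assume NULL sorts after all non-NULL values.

LEFT JOIN keeps every row from `users`; unmatched rows get NULL for `logins`'s columns.
Matching on t1.uid = t2.uid.
- t1 (uid=5) has no partner → padded with NULL.
- t1 (uid=9) pairs with 1 row(s) of t2.
- t1 (uid=7) has no partner → padded with NULL.
- t1 (uid=9) pairs with 1 row(s) of t2.
After projecting and ordering:
t2.ip_last | t2.attempts | t1.uid | t2.uid
21 | 5 | 9 | 9
21 | 5 | 9 | 9
NULL | NULL | 5 | NULL
NULL | NULL | 7 | NULL

(21, 5, 9, 9); (21, 5, 9, 9); (NULL, NULL, 5, NULL); (NULL, NULL, 7, NULL)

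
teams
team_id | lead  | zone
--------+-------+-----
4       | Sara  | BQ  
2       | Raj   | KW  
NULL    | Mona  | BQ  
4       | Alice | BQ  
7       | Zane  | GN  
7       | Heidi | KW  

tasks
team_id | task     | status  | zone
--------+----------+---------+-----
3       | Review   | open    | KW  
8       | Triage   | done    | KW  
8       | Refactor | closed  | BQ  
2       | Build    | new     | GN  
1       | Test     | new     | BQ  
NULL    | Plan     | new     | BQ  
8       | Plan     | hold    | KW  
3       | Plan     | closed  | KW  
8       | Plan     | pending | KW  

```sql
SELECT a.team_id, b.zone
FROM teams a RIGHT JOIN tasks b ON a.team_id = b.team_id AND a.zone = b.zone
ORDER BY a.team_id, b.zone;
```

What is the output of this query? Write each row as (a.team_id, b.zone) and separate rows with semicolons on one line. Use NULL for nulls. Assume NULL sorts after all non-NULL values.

RIGHT JOIN keeps every row from `tasks`; unmatched rows get NULL for `teams`'s columns.
Matching on a.team_id = b.team_id AND a.zone = b.zone. A NULL in a compared column never satisfies the condition.
- team_id=4, zone=BQ: no matching b row.
- team_id=2, zone=KW: no matching b row.
- team_id=NULL, zone=BQ: no matching b row.
- team_id=4, zone=BQ: no matching b row.
- team_id=7, zone=GN: no matching b row.
- team_id=7, zone=KW: no matching b row.
- 9 b row(s) had no a match → kept, a columns NULL.
After projecting and ordering:
a.team_id | b.zone
NULL | BQ
NULL | BQ
NULL | BQ
NULL | GN
NULL | KW
NULL | KW
NULL | KW
NULL | KW
NULL | KW

(NULL, BQ); (NULL, BQ); (NULL, BQ); (NULL, GN); (NULL, KW); (NULL, KW); (NULL, KW); (NULL, KW); (NULL, KW)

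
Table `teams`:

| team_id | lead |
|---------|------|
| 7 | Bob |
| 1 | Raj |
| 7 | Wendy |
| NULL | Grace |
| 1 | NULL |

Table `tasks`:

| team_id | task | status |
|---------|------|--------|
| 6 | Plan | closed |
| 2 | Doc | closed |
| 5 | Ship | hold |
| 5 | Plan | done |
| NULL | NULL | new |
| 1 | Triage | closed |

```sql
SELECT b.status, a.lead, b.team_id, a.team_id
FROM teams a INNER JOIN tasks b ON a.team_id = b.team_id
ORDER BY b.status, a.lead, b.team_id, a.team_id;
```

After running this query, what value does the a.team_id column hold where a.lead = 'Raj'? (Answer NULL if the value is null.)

1

INNER JOIN keeps only pairs where the ON condition holds.
Matching on a.team_id = b.team_id. A NULL in a compared column never satisfies the condition.
Matched pairs: 2.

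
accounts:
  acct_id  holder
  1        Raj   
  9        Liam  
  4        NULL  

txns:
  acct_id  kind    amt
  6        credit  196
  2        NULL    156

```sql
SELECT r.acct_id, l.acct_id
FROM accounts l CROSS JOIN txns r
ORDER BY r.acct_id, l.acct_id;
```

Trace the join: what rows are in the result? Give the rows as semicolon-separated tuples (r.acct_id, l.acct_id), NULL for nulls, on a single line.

(2, 1); (2, 4); (2, 9); (6, 1); (6, 4); (6, 9)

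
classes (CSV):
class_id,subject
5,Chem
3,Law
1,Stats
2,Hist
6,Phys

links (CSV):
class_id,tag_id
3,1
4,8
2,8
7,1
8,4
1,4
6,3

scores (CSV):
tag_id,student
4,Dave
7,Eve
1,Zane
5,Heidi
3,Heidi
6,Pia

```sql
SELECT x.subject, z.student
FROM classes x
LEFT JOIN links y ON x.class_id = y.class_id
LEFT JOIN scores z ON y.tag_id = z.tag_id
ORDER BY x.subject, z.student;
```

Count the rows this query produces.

5

Step 1 — x LEFT JOIN y on class_id → 5 row(s).
Then LEFT JOIN `scores z` on tag_id: each of those 5 rows is kept; rows whose y.tag_id has no match in z get NULL for z's columns.
Result: 5 row(s).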